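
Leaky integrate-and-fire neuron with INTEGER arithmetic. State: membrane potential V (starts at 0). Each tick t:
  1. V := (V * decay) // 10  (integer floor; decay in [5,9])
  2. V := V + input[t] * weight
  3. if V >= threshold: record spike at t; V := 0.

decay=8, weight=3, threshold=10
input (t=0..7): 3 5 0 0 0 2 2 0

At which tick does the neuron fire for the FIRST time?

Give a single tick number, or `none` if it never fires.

t=0: input=3 -> V=9
t=1: input=5 -> V=0 FIRE
t=2: input=0 -> V=0
t=3: input=0 -> V=0
t=4: input=0 -> V=0
t=5: input=2 -> V=6
t=6: input=2 -> V=0 FIRE
t=7: input=0 -> V=0

Answer: 1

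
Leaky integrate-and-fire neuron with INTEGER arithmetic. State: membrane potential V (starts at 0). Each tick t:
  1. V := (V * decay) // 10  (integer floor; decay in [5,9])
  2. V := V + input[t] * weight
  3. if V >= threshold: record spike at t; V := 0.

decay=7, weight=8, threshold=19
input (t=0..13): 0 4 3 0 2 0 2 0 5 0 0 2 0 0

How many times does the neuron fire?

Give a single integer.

Answer: 4

Derivation:
t=0: input=0 -> V=0
t=1: input=4 -> V=0 FIRE
t=2: input=3 -> V=0 FIRE
t=3: input=0 -> V=0
t=4: input=2 -> V=16
t=5: input=0 -> V=11
t=6: input=2 -> V=0 FIRE
t=7: input=0 -> V=0
t=8: input=5 -> V=0 FIRE
t=9: input=0 -> V=0
t=10: input=0 -> V=0
t=11: input=2 -> V=16
t=12: input=0 -> V=11
t=13: input=0 -> V=7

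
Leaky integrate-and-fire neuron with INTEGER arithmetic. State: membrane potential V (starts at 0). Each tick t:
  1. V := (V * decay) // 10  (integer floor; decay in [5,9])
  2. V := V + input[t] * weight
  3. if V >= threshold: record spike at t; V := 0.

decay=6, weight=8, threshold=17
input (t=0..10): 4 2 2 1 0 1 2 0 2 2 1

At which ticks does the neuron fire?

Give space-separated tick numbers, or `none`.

Answer: 0 2 6 9

Derivation:
t=0: input=4 -> V=0 FIRE
t=1: input=2 -> V=16
t=2: input=2 -> V=0 FIRE
t=3: input=1 -> V=8
t=4: input=0 -> V=4
t=5: input=1 -> V=10
t=6: input=2 -> V=0 FIRE
t=7: input=0 -> V=0
t=8: input=2 -> V=16
t=9: input=2 -> V=0 FIRE
t=10: input=1 -> V=8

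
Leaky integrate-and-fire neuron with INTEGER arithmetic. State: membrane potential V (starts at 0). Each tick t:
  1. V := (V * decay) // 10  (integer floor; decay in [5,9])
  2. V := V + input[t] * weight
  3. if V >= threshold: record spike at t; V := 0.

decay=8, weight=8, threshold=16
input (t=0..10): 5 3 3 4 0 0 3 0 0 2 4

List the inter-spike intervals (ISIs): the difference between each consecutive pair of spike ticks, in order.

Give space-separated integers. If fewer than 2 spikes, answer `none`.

t=0: input=5 -> V=0 FIRE
t=1: input=3 -> V=0 FIRE
t=2: input=3 -> V=0 FIRE
t=3: input=4 -> V=0 FIRE
t=4: input=0 -> V=0
t=5: input=0 -> V=0
t=6: input=3 -> V=0 FIRE
t=7: input=0 -> V=0
t=8: input=0 -> V=0
t=9: input=2 -> V=0 FIRE
t=10: input=4 -> V=0 FIRE

Answer: 1 1 1 3 3 1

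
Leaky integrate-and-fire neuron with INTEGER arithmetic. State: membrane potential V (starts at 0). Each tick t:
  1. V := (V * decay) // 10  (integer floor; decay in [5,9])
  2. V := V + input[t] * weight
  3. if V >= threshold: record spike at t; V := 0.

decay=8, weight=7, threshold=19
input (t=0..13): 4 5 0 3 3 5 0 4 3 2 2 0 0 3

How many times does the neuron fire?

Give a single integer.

Answer: 9

Derivation:
t=0: input=4 -> V=0 FIRE
t=1: input=5 -> V=0 FIRE
t=2: input=0 -> V=0
t=3: input=3 -> V=0 FIRE
t=4: input=3 -> V=0 FIRE
t=5: input=5 -> V=0 FIRE
t=6: input=0 -> V=0
t=7: input=4 -> V=0 FIRE
t=8: input=3 -> V=0 FIRE
t=9: input=2 -> V=14
t=10: input=2 -> V=0 FIRE
t=11: input=0 -> V=0
t=12: input=0 -> V=0
t=13: input=3 -> V=0 FIRE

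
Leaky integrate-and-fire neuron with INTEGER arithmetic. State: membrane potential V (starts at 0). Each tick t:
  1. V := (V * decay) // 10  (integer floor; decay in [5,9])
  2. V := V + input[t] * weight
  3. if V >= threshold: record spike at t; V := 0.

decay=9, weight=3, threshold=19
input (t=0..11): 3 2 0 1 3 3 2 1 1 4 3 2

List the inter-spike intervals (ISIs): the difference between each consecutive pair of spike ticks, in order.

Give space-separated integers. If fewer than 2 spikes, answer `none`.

t=0: input=3 -> V=9
t=1: input=2 -> V=14
t=2: input=0 -> V=12
t=3: input=1 -> V=13
t=4: input=3 -> V=0 FIRE
t=5: input=3 -> V=9
t=6: input=2 -> V=14
t=7: input=1 -> V=15
t=8: input=1 -> V=16
t=9: input=4 -> V=0 FIRE
t=10: input=3 -> V=9
t=11: input=2 -> V=14

Answer: 5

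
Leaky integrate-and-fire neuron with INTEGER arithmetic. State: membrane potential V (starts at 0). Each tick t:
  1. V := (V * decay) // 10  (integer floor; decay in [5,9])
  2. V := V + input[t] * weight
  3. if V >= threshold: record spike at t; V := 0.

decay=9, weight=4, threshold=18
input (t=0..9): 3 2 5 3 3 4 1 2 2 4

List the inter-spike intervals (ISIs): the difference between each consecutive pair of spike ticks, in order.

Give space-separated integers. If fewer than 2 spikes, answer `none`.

t=0: input=3 -> V=12
t=1: input=2 -> V=0 FIRE
t=2: input=5 -> V=0 FIRE
t=3: input=3 -> V=12
t=4: input=3 -> V=0 FIRE
t=5: input=4 -> V=16
t=6: input=1 -> V=0 FIRE
t=7: input=2 -> V=8
t=8: input=2 -> V=15
t=9: input=4 -> V=0 FIRE

Answer: 1 2 2 3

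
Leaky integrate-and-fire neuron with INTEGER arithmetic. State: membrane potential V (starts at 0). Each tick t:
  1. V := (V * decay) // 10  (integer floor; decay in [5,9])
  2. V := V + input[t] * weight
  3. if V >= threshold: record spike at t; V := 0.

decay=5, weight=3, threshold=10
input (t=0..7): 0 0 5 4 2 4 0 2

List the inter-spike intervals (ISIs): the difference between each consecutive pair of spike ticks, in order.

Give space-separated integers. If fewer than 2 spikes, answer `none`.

Answer: 1 2

Derivation:
t=0: input=0 -> V=0
t=1: input=0 -> V=0
t=2: input=5 -> V=0 FIRE
t=3: input=4 -> V=0 FIRE
t=4: input=2 -> V=6
t=5: input=4 -> V=0 FIRE
t=6: input=0 -> V=0
t=7: input=2 -> V=6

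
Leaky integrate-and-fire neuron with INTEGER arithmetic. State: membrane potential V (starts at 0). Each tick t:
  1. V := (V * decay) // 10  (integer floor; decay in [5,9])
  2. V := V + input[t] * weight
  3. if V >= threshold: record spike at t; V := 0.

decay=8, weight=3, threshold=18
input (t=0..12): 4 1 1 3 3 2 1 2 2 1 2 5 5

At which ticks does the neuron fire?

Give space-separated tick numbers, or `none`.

t=0: input=4 -> V=12
t=1: input=1 -> V=12
t=2: input=1 -> V=12
t=3: input=3 -> V=0 FIRE
t=4: input=3 -> V=9
t=5: input=2 -> V=13
t=6: input=1 -> V=13
t=7: input=2 -> V=16
t=8: input=2 -> V=0 FIRE
t=9: input=1 -> V=3
t=10: input=2 -> V=8
t=11: input=5 -> V=0 FIRE
t=12: input=5 -> V=15

Answer: 3 8 11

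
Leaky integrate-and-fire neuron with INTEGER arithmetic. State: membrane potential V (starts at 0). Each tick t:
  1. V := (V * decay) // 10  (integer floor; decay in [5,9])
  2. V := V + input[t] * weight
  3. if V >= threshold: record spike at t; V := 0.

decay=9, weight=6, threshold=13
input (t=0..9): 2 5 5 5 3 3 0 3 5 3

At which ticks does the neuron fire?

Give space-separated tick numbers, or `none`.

t=0: input=2 -> V=12
t=1: input=5 -> V=0 FIRE
t=2: input=5 -> V=0 FIRE
t=3: input=5 -> V=0 FIRE
t=4: input=3 -> V=0 FIRE
t=5: input=3 -> V=0 FIRE
t=6: input=0 -> V=0
t=7: input=3 -> V=0 FIRE
t=8: input=5 -> V=0 FIRE
t=9: input=3 -> V=0 FIRE

Answer: 1 2 3 4 5 7 8 9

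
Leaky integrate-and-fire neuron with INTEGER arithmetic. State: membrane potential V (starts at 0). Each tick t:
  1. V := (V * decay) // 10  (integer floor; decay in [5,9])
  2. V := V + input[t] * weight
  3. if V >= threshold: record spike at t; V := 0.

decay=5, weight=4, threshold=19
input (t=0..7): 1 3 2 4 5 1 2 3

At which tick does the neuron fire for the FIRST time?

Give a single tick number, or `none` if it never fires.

Answer: 3

Derivation:
t=0: input=1 -> V=4
t=1: input=3 -> V=14
t=2: input=2 -> V=15
t=3: input=4 -> V=0 FIRE
t=4: input=5 -> V=0 FIRE
t=5: input=1 -> V=4
t=6: input=2 -> V=10
t=7: input=3 -> V=17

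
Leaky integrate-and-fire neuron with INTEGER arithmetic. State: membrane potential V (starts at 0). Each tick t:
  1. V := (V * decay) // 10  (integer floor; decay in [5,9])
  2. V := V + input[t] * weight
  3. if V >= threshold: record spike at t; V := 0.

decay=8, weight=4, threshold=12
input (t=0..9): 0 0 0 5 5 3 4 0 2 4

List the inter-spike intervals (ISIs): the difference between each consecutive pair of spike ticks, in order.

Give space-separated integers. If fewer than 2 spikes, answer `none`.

t=0: input=0 -> V=0
t=1: input=0 -> V=0
t=2: input=0 -> V=0
t=3: input=5 -> V=0 FIRE
t=4: input=5 -> V=0 FIRE
t=5: input=3 -> V=0 FIRE
t=6: input=4 -> V=0 FIRE
t=7: input=0 -> V=0
t=8: input=2 -> V=8
t=9: input=4 -> V=0 FIRE

Answer: 1 1 1 3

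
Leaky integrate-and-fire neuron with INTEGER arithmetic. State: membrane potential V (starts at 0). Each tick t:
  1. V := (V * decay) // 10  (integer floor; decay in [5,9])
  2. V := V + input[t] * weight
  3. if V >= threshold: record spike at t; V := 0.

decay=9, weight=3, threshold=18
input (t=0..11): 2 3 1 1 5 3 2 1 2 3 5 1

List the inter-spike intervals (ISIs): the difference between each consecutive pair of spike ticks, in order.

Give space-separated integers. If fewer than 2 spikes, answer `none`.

t=0: input=2 -> V=6
t=1: input=3 -> V=14
t=2: input=1 -> V=15
t=3: input=1 -> V=16
t=4: input=5 -> V=0 FIRE
t=5: input=3 -> V=9
t=6: input=2 -> V=14
t=7: input=1 -> V=15
t=8: input=2 -> V=0 FIRE
t=9: input=3 -> V=9
t=10: input=5 -> V=0 FIRE
t=11: input=1 -> V=3

Answer: 4 2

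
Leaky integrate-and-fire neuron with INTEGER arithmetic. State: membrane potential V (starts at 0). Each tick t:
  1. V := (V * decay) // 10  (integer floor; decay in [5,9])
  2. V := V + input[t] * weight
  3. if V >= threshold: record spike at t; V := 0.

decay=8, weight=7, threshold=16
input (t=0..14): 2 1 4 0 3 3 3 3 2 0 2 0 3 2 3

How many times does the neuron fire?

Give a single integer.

t=0: input=2 -> V=14
t=1: input=1 -> V=0 FIRE
t=2: input=4 -> V=0 FIRE
t=3: input=0 -> V=0
t=4: input=3 -> V=0 FIRE
t=5: input=3 -> V=0 FIRE
t=6: input=3 -> V=0 FIRE
t=7: input=3 -> V=0 FIRE
t=8: input=2 -> V=14
t=9: input=0 -> V=11
t=10: input=2 -> V=0 FIRE
t=11: input=0 -> V=0
t=12: input=3 -> V=0 FIRE
t=13: input=2 -> V=14
t=14: input=3 -> V=0 FIRE

Answer: 9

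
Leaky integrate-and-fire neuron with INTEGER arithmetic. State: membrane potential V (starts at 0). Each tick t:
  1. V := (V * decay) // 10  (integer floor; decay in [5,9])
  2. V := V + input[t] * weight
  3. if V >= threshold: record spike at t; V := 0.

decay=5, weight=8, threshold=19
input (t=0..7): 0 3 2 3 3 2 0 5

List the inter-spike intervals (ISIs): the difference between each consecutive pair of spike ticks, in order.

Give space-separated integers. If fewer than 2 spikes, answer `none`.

t=0: input=0 -> V=0
t=1: input=3 -> V=0 FIRE
t=2: input=2 -> V=16
t=3: input=3 -> V=0 FIRE
t=4: input=3 -> V=0 FIRE
t=5: input=2 -> V=16
t=6: input=0 -> V=8
t=7: input=5 -> V=0 FIRE

Answer: 2 1 3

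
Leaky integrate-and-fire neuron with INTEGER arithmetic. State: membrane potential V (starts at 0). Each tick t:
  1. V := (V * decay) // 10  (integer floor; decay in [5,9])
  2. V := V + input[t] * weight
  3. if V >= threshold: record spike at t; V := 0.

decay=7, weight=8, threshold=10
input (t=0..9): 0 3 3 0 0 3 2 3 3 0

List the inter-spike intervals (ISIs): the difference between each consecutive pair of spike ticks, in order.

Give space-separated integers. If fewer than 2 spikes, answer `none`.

t=0: input=0 -> V=0
t=1: input=3 -> V=0 FIRE
t=2: input=3 -> V=0 FIRE
t=3: input=0 -> V=0
t=4: input=0 -> V=0
t=5: input=3 -> V=0 FIRE
t=6: input=2 -> V=0 FIRE
t=7: input=3 -> V=0 FIRE
t=8: input=3 -> V=0 FIRE
t=9: input=0 -> V=0

Answer: 1 3 1 1 1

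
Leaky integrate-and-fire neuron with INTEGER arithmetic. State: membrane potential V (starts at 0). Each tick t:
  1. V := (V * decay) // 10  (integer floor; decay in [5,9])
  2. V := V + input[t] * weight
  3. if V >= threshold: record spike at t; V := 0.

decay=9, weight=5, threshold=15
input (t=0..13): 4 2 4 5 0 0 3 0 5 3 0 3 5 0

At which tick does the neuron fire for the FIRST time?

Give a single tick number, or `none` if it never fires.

Answer: 0

Derivation:
t=0: input=4 -> V=0 FIRE
t=1: input=2 -> V=10
t=2: input=4 -> V=0 FIRE
t=3: input=5 -> V=0 FIRE
t=4: input=0 -> V=0
t=5: input=0 -> V=0
t=6: input=3 -> V=0 FIRE
t=7: input=0 -> V=0
t=8: input=5 -> V=0 FIRE
t=9: input=3 -> V=0 FIRE
t=10: input=0 -> V=0
t=11: input=3 -> V=0 FIRE
t=12: input=5 -> V=0 FIRE
t=13: input=0 -> V=0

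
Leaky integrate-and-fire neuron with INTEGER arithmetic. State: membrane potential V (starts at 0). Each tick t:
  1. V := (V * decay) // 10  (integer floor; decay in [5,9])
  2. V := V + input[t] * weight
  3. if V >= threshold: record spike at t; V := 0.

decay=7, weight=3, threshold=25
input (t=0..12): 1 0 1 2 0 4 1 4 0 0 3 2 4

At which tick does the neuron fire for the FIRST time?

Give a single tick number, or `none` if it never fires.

Answer: none

Derivation:
t=0: input=1 -> V=3
t=1: input=0 -> V=2
t=2: input=1 -> V=4
t=3: input=2 -> V=8
t=4: input=0 -> V=5
t=5: input=4 -> V=15
t=6: input=1 -> V=13
t=7: input=4 -> V=21
t=8: input=0 -> V=14
t=9: input=0 -> V=9
t=10: input=3 -> V=15
t=11: input=2 -> V=16
t=12: input=4 -> V=23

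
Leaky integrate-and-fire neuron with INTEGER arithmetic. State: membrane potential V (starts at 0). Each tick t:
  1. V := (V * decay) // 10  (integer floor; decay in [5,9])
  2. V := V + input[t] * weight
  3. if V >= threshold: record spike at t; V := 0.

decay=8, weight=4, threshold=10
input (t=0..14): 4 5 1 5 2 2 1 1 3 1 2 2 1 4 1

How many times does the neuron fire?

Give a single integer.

Answer: 8

Derivation:
t=0: input=4 -> V=0 FIRE
t=1: input=5 -> V=0 FIRE
t=2: input=1 -> V=4
t=3: input=5 -> V=0 FIRE
t=4: input=2 -> V=8
t=5: input=2 -> V=0 FIRE
t=6: input=1 -> V=4
t=7: input=1 -> V=7
t=8: input=3 -> V=0 FIRE
t=9: input=1 -> V=4
t=10: input=2 -> V=0 FIRE
t=11: input=2 -> V=8
t=12: input=1 -> V=0 FIRE
t=13: input=4 -> V=0 FIRE
t=14: input=1 -> V=4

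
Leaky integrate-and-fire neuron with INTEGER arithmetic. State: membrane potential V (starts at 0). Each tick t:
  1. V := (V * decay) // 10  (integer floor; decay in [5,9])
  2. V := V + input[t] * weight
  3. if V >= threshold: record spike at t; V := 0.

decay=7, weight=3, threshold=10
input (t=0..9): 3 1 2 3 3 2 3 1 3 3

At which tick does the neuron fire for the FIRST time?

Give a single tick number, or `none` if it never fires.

Answer: 2

Derivation:
t=0: input=3 -> V=9
t=1: input=1 -> V=9
t=2: input=2 -> V=0 FIRE
t=3: input=3 -> V=9
t=4: input=3 -> V=0 FIRE
t=5: input=2 -> V=6
t=6: input=3 -> V=0 FIRE
t=7: input=1 -> V=3
t=8: input=3 -> V=0 FIRE
t=9: input=3 -> V=9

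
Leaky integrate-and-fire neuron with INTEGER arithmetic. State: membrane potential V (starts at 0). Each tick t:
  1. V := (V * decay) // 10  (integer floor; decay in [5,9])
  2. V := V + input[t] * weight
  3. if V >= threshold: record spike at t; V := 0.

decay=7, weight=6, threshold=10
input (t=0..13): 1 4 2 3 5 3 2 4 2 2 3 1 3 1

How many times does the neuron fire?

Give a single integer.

Answer: 11

Derivation:
t=0: input=1 -> V=6
t=1: input=4 -> V=0 FIRE
t=2: input=2 -> V=0 FIRE
t=3: input=3 -> V=0 FIRE
t=4: input=5 -> V=0 FIRE
t=5: input=3 -> V=0 FIRE
t=6: input=2 -> V=0 FIRE
t=7: input=4 -> V=0 FIRE
t=8: input=2 -> V=0 FIRE
t=9: input=2 -> V=0 FIRE
t=10: input=3 -> V=0 FIRE
t=11: input=1 -> V=6
t=12: input=3 -> V=0 FIRE
t=13: input=1 -> V=6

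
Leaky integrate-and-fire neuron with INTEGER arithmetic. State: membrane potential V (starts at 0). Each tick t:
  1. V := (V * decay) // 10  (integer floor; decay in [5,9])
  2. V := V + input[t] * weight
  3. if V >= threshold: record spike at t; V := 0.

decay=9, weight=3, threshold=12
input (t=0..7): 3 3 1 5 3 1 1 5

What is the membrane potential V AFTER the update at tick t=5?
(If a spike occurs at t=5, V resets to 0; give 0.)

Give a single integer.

Answer: 11

Derivation:
t=0: input=3 -> V=9
t=1: input=3 -> V=0 FIRE
t=2: input=1 -> V=3
t=3: input=5 -> V=0 FIRE
t=4: input=3 -> V=9
t=5: input=1 -> V=11
t=6: input=1 -> V=0 FIRE
t=7: input=5 -> V=0 FIRE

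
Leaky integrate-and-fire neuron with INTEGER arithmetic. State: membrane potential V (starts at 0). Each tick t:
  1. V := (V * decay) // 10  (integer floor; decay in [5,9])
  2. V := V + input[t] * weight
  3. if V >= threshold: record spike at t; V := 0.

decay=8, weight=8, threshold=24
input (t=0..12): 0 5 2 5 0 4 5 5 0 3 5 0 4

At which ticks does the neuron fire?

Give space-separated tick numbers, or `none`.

Answer: 1 3 5 6 7 9 10 12

Derivation:
t=0: input=0 -> V=0
t=1: input=5 -> V=0 FIRE
t=2: input=2 -> V=16
t=3: input=5 -> V=0 FIRE
t=4: input=0 -> V=0
t=5: input=4 -> V=0 FIRE
t=6: input=5 -> V=0 FIRE
t=7: input=5 -> V=0 FIRE
t=8: input=0 -> V=0
t=9: input=3 -> V=0 FIRE
t=10: input=5 -> V=0 FIRE
t=11: input=0 -> V=0
t=12: input=4 -> V=0 FIRE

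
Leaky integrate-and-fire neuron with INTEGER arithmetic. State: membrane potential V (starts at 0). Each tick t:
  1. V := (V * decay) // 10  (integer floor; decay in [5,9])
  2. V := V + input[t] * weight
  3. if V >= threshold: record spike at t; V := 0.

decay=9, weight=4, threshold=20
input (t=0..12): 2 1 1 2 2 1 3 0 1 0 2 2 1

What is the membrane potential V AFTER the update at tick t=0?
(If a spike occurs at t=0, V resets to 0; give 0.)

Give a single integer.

Answer: 8

Derivation:
t=0: input=2 -> V=8
t=1: input=1 -> V=11
t=2: input=1 -> V=13
t=3: input=2 -> V=19
t=4: input=2 -> V=0 FIRE
t=5: input=1 -> V=4
t=6: input=3 -> V=15
t=7: input=0 -> V=13
t=8: input=1 -> V=15
t=9: input=0 -> V=13
t=10: input=2 -> V=19
t=11: input=2 -> V=0 FIRE
t=12: input=1 -> V=4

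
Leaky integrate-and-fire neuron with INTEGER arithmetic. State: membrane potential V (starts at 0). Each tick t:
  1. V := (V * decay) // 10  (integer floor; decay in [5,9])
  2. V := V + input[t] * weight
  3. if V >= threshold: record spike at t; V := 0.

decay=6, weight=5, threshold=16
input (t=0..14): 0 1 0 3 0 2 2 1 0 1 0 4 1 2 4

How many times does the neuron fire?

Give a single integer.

Answer: 4

Derivation:
t=0: input=0 -> V=0
t=1: input=1 -> V=5
t=2: input=0 -> V=3
t=3: input=3 -> V=0 FIRE
t=4: input=0 -> V=0
t=5: input=2 -> V=10
t=6: input=2 -> V=0 FIRE
t=7: input=1 -> V=5
t=8: input=0 -> V=3
t=9: input=1 -> V=6
t=10: input=0 -> V=3
t=11: input=4 -> V=0 FIRE
t=12: input=1 -> V=5
t=13: input=2 -> V=13
t=14: input=4 -> V=0 FIRE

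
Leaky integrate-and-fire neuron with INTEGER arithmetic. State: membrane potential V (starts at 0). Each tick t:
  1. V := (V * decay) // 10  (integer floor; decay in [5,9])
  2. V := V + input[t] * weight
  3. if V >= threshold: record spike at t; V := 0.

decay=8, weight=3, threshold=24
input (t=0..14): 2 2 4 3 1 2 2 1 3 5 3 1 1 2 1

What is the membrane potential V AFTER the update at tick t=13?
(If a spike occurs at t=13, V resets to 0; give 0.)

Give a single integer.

t=0: input=2 -> V=6
t=1: input=2 -> V=10
t=2: input=4 -> V=20
t=3: input=3 -> V=0 FIRE
t=4: input=1 -> V=3
t=5: input=2 -> V=8
t=6: input=2 -> V=12
t=7: input=1 -> V=12
t=8: input=3 -> V=18
t=9: input=5 -> V=0 FIRE
t=10: input=3 -> V=9
t=11: input=1 -> V=10
t=12: input=1 -> V=11
t=13: input=2 -> V=14
t=14: input=1 -> V=14

Answer: 14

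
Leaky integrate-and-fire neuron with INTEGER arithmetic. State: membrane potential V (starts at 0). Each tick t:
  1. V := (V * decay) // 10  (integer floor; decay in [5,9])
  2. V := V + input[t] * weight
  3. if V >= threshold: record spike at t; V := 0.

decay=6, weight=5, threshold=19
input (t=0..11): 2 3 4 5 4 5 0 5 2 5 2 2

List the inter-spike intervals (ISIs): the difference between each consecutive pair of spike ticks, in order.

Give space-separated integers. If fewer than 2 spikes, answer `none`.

t=0: input=2 -> V=10
t=1: input=3 -> V=0 FIRE
t=2: input=4 -> V=0 FIRE
t=3: input=5 -> V=0 FIRE
t=4: input=4 -> V=0 FIRE
t=5: input=5 -> V=0 FIRE
t=6: input=0 -> V=0
t=7: input=5 -> V=0 FIRE
t=8: input=2 -> V=10
t=9: input=5 -> V=0 FIRE
t=10: input=2 -> V=10
t=11: input=2 -> V=16

Answer: 1 1 1 1 2 2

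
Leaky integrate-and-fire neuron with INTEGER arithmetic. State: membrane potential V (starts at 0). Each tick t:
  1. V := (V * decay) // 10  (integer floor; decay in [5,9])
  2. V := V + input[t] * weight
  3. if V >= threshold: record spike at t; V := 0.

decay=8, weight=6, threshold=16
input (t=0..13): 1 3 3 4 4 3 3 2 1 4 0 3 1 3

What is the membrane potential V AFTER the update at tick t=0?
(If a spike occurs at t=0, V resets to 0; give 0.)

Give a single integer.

t=0: input=1 -> V=6
t=1: input=3 -> V=0 FIRE
t=2: input=3 -> V=0 FIRE
t=3: input=4 -> V=0 FIRE
t=4: input=4 -> V=0 FIRE
t=5: input=3 -> V=0 FIRE
t=6: input=3 -> V=0 FIRE
t=7: input=2 -> V=12
t=8: input=1 -> V=15
t=9: input=4 -> V=0 FIRE
t=10: input=0 -> V=0
t=11: input=3 -> V=0 FIRE
t=12: input=1 -> V=6
t=13: input=3 -> V=0 FIRE

Answer: 6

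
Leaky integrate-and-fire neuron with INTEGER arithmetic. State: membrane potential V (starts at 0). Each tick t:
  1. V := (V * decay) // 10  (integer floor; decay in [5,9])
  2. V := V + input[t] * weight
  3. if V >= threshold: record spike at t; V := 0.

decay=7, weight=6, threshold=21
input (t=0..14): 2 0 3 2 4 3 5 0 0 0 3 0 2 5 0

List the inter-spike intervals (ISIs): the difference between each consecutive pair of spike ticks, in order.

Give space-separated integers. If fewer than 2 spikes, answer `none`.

t=0: input=2 -> V=12
t=1: input=0 -> V=8
t=2: input=3 -> V=0 FIRE
t=3: input=2 -> V=12
t=4: input=4 -> V=0 FIRE
t=5: input=3 -> V=18
t=6: input=5 -> V=0 FIRE
t=7: input=0 -> V=0
t=8: input=0 -> V=0
t=9: input=0 -> V=0
t=10: input=3 -> V=18
t=11: input=0 -> V=12
t=12: input=2 -> V=20
t=13: input=5 -> V=0 FIRE
t=14: input=0 -> V=0

Answer: 2 2 7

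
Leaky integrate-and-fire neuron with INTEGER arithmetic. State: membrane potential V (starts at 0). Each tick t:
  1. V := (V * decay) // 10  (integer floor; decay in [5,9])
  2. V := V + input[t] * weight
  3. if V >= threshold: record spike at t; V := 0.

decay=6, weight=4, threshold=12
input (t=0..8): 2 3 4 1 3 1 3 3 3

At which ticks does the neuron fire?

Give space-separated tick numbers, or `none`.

Answer: 1 2 4 6 7 8

Derivation:
t=0: input=2 -> V=8
t=1: input=3 -> V=0 FIRE
t=2: input=4 -> V=0 FIRE
t=3: input=1 -> V=4
t=4: input=3 -> V=0 FIRE
t=5: input=1 -> V=4
t=6: input=3 -> V=0 FIRE
t=7: input=3 -> V=0 FIRE
t=8: input=3 -> V=0 FIRE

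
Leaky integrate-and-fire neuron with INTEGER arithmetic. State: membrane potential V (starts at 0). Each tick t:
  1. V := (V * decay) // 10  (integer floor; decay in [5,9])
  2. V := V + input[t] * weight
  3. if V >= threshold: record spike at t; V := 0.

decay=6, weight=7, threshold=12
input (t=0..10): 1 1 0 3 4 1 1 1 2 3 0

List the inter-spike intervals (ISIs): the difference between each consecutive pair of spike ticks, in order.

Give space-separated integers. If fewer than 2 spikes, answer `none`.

Answer: 1 3 1 1

Derivation:
t=0: input=1 -> V=7
t=1: input=1 -> V=11
t=2: input=0 -> V=6
t=3: input=3 -> V=0 FIRE
t=4: input=4 -> V=0 FIRE
t=5: input=1 -> V=7
t=6: input=1 -> V=11
t=7: input=1 -> V=0 FIRE
t=8: input=2 -> V=0 FIRE
t=9: input=3 -> V=0 FIRE
t=10: input=0 -> V=0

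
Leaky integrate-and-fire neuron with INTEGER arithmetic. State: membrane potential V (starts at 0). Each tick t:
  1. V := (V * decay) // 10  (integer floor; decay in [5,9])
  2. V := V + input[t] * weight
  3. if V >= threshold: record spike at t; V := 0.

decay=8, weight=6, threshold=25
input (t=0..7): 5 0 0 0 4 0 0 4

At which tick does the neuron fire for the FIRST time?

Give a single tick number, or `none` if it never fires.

Answer: 0

Derivation:
t=0: input=5 -> V=0 FIRE
t=1: input=0 -> V=0
t=2: input=0 -> V=0
t=3: input=0 -> V=0
t=4: input=4 -> V=24
t=5: input=0 -> V=19
t=6: input=0 -> V=15
t=7: input=4 -> V=0 FIRE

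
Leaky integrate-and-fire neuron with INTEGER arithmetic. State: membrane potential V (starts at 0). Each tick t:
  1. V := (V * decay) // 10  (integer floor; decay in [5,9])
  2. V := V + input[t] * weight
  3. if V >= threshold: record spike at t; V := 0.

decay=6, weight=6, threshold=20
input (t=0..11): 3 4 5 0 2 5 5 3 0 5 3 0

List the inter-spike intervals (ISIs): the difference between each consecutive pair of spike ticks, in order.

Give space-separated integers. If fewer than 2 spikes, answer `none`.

Answer: 1 3 1 3

Derivation:
t=0: input=3 -> V=18
t=1: input=4 -> V=0 FIRE
t=2: input=5 -> V=0 FIRE
t=3: input=0 -> V=0
t=4: input=2 -> V=12
t=5: input=5 -> V=0 FIRE
t=6: input=5 -> V=0 FIRE
t=7: input=3 -> V=18
t=8: input=0 -> V=10
t=9: input=5 -> V=0 FIRE
t=10: input=3 -> V=18
t=11: input=0 -> V=10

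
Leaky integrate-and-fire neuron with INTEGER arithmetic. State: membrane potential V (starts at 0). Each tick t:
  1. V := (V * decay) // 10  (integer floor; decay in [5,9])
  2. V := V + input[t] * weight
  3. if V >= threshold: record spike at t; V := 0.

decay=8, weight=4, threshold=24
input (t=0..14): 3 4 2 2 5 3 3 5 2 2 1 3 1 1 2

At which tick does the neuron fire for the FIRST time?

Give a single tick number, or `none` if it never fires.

t=0: input=3 -> V=12
t=1: input=4 -> V=0 FIRE
t=2: input=2 -> V=8
t=3: input=2 -> V=14
t=4: input=5 -> V=0 FIRE
t=5: input=3 -> V=12
t=6: input=3 -> V=21
t=7: input=5 -> V=0 FIRE
t=8: input=2 -> V=8
t=9: input=2 -> V=14
t=10: input=1 -> V=15
t=11: input=3 -> V=0 FIRE
t=12: input=1 -> V=4
t=13: input=1 -> V=7
t=14: input=2 -> V=13

Answer: 1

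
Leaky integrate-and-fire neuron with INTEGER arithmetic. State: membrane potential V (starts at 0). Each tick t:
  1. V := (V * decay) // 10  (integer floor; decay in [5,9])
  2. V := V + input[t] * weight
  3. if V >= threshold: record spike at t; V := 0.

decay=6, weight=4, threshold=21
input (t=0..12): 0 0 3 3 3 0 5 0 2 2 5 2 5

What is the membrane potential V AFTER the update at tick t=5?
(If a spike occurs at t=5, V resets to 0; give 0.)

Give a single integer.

Answer: 0

Derivation:
t=0: input=0 -> V=0
t=1: input=0 -> V=0
t=2: input=3 -> V=12
t=3: input=3 -> V=19
t=4: input=3 -> V=0 FIRE
t=5: input=0 -> V=0
t=6: input=5 -> V=20
t=7: input=0 -> V=12
t=8: input=2 -> V=15
t=9: input=2 -> V=17
t=10: input=5 -> V=0 FIRE
t=11: input=2 -> V=8
t=12: input=5 -> V=0 FIRE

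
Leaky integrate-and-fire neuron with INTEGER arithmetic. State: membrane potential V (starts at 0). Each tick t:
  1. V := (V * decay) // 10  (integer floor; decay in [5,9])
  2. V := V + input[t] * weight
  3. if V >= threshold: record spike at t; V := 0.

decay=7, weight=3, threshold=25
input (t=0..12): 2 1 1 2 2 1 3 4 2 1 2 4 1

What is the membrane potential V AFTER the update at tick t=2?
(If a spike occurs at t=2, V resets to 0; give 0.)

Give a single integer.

t=0: input=2 -> V=6
t=1: input=1 -> V=7
t=2: input=1 -> V=7
t=3: input=2 -> V=10
t=4: input=2 -> V=13
t=5: input=1 -> V=12
t=6: input=3 -> V=17
t=7: input=4 -> V=23
t=8: input=2 -> V=22
t=9: input=1 -> V=18
t=10: input=2 -> V=18
t=11: input=4 -> V=24
t=12: input=1 -> V=19

Answer: 7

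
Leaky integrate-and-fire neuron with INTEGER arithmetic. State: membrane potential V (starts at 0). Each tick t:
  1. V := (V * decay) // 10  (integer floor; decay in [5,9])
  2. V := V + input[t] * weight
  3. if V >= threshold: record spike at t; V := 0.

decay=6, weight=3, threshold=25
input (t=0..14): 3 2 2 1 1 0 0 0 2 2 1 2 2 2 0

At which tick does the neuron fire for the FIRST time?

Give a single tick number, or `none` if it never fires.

Answer: none

Derivation:
t=0: input=3 -> V=9
t=1: input=2 -> V=11
t=2: input=2 -> V=12
t=3: input=1 -> V=10
t=4: input=1 -> V=9
t=5: input=0 -> V=5
t=6: input=0 -> V=3
t=7: input=0 -> V=1
t=8: input=2 -> V=6
t=9: input=2 -> V=9
t=10: input=1 -> V=8
t=11: input=2 -> V=10
t=12: input=2 -> V=12
t=13: input=2 -> V=13
t=14: input=0 -> V=7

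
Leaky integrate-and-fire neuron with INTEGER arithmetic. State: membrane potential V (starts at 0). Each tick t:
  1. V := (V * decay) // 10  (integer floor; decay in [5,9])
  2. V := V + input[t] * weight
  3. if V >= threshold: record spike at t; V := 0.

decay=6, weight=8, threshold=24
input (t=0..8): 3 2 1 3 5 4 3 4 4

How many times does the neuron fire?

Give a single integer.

t=0: input=3 -> V=0 FIRE
t=1: input=2 -> V=16
t=2: input=1 -> V=17
t=3: input=3 -> V=0 FIRE
t=4: input=5 -> V=0 FIRE
t=5: input=4 -> V=0 FIRE
t=6: input=3 -> V=0 FIRE
t=7: input=4 -> V=0 FIRE
t=8: input=4 -> V=0 FIRE

Answer: 7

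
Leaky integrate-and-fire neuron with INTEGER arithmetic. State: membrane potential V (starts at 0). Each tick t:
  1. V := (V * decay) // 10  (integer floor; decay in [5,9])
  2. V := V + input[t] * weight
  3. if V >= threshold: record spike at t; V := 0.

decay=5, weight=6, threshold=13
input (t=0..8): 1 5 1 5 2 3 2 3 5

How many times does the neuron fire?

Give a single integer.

t=0: input=1 -> V=6
t=1: input=5 -> V=0 FIRE
t=2: input=1 -> V=6
t=3: input=5 -> V=0 FIRE
t=4: input=2 -> V=12
t=5: input=3 -> V=0 FIRE
t=6: input=2 -> V=12
t=7: input=3 -> V=0 FIRE
t=8: input=5 -> V=0 FIRE

Answer: 5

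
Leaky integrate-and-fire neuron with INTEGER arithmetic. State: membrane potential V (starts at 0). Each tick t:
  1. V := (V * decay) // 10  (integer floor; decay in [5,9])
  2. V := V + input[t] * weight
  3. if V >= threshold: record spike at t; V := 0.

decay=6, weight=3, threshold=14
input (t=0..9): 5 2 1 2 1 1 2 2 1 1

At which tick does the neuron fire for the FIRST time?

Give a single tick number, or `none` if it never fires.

Answer: 0

Derivation:
t=0: input=5 -> V=0 FIRE
t=1: input=2 -> V=6
t=2: input=1 -> V=6
t=3: input=2 -> V=9
t=4: input=1 -> V=8
t=5: input=1 -> V=7
t=6: input=2 -> V=10
t=7: input=2 -> V=12
t=8: input=1 -> V=10
t=9: input=1 -> V=9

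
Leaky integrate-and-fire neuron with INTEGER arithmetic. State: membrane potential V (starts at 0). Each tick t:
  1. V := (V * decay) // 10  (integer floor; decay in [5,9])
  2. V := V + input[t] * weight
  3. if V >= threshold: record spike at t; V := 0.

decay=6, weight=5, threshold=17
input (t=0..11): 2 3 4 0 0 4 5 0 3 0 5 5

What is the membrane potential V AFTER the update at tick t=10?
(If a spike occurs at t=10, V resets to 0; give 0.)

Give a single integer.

t=0: input=2 -> V=10
t=1: input=3 -> V=0 FIRE
t=2: input=4 -> V=0 FIRE
t=3: input=0 -> V=0
t=4: input=0 -> V=0
t=5: input=4 -> V=0 FIRE
t=6: input=5 -> V=0 FIRE
t=7: input=0 -> V=0
t=8: input=3 -> V=15
t=9: input=0 -> V=9
t=10: input=5 -> V=0 FIRE
t=11: input=5 -> V=0 FIRE

Answer: 0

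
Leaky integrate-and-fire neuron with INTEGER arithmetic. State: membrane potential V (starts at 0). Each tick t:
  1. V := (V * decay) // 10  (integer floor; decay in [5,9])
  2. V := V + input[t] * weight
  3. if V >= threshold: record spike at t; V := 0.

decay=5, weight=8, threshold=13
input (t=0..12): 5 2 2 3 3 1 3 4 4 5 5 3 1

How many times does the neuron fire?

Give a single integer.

t=0: input=5 -> V=0 FIRE
t=1: input=2 -> V=0 FIRE
t=2: input=2 -> V=0 FIRE
t=3: input=3 -> V=0 FIRE
t=4: input=3 -> V=0 FIRE
t=5: input=1 -> V=8
t=6: input=3 -> V=0 FIRE
t=7: input=4 -> V=0 FIRE
t=8: input=4 -> V=0 FIRE
t=9: input=5 -> V=0 FIRE
t=10: input=5 -> V=0 FIRE
t=11: input=3 -> V=0 FIRE
t=12: input=1 -> V=8

Answer: 11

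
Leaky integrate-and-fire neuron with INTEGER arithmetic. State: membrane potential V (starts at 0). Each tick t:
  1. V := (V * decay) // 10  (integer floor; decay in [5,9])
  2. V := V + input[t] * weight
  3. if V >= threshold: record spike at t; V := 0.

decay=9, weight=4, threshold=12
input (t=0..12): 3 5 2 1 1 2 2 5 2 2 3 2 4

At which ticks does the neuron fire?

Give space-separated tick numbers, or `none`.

t=0: input=3 -> V=0 FIRE
t=1: input=5 -> V=0 FIRE
t=2: input=2 -> V=8
t=3: input=1 -> V=11
t=4: input=1 -> V=0 FIRE
t=5: input=2 -> V=8
t=6: input=2 -> V=0 FIRE
t=7: input=5 -> V=0 FIRE
t=8: input=2 -> V=8
t=9: input=2 -> V=0 FIRE
t=10: input=3 -> V=0 FIRE
t=11: input=2 -> V=8
t=12: input=4 -> V=0 FIRE

Answer: 0 1 4 6 7 9 10 12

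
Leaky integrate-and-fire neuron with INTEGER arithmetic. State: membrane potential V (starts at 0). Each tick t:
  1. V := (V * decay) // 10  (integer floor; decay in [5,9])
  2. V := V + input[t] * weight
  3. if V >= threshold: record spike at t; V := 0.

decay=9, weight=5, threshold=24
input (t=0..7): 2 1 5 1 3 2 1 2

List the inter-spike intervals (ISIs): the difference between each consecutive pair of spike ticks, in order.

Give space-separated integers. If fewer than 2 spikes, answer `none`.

t=0: input=2 -> V=10
t=1: input=1 -> V=14
t=2: input=5 -> V=0 FIRE
t=3: input=1 -> V=5
t=4: input=3 -> V=19
t=5: input=2 -> V=0 FIRE
t=6: input=1 -> V=5
t=7: input=2 -> V=14

Answer: 3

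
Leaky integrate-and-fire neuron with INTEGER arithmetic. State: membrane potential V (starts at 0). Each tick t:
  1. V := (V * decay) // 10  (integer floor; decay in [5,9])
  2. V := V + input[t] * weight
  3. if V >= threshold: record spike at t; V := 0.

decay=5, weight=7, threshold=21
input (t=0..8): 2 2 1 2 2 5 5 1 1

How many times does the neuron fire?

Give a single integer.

t=0: input=2 -> V=14
t=1: input=2 -> V=0 FIRE
t=2: input=1 -> V=7
t=3: input=2 -> V=17
t=4: input=2 -> V=0 FIRE
t=5: input=5 -> V=0 FIRE
t=6: input=5 -> V=0 FIRE
t=7: input=1 -> V=7
t=8: input=1 -> V=10

Answer: 4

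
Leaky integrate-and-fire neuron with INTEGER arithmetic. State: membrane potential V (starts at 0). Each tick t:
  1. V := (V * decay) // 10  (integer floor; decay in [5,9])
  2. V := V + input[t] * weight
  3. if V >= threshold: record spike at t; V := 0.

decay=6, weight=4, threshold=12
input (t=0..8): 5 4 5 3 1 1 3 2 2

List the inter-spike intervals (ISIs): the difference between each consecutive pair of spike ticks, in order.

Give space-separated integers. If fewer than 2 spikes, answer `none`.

Answer: 1 1 1 3 2

Derivation:
t=0: input=5 -> V=0 FIRE
t=1: input=4 -> V=0 FIRE
t=2: input=5 -> V=0 FIRE
t=3: input=3 -> V=0 FIRE
t=4: input=1 -> V=4
t=5: input=1 -> V=6
t=6: input=3 -> V=0 FIRE
t=7: input=2 -> V=8
t=8: input=2 -> V=0 FIRE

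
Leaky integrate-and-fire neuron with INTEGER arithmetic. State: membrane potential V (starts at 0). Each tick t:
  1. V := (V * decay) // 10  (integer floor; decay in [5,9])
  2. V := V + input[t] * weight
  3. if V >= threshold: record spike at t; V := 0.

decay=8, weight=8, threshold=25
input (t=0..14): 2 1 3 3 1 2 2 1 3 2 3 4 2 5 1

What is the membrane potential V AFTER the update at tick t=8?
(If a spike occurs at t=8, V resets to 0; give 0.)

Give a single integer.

Answer: 0

Derivation:
t=0: input=2 -> V=16
t=1: input=1 -> V=20
t=2: input=3 -> V=0 FIRE
t=3: input=3 -> V=24
t=4: input=1 -> V=0 FIRE
t=5: input=2 -> V=16
t=6: input=2 -> V=0 FIRE
t=7: input=1 -> V=8
t=8: input=3 -> V=0 FIRE
t=9: input=2 -> V=16
t=10: input=3 -> V=0 FIRE
t=11: input=4 -> V=0 FIRE
t=12: input=2 -> V=16
t=13: input=5 -> V=0 FIRE
t=14: input=1 -> V=8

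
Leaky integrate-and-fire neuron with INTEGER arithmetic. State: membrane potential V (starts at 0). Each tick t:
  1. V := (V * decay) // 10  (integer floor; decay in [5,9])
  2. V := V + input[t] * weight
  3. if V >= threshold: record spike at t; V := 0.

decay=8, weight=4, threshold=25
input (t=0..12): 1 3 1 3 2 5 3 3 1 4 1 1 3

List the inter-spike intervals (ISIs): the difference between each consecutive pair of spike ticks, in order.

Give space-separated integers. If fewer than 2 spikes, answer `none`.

Answer: 2 3

Derivation:
t=0: input=1 -> V=4
t=1: input=3 -> V=15
t=2: input=1 -> V=16
t=3: input=3 -> V=24
t=4: input=2 -> V=0 FIRE
t=5: input=5 -> V=20
t=6: input=3 -> V=0 FIRE
t=7: input=3 -> V=12
t=8: input=1 -> V=13
t=9: input=4 -> V=0 FIRE
t=10: input=1 -> V=4
t=11: input=1 -> V=7
t=12: input=3 -> V=17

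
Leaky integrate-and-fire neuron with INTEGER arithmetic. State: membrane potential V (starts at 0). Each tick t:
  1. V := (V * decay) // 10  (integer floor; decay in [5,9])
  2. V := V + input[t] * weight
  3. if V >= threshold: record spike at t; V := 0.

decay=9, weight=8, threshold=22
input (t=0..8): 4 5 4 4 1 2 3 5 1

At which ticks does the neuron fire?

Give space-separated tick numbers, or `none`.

Answer: 0 1 2 3 5 6 7

Derivation:
t=0: input=4 -> V=0 FIRE
t=1: input=5 -> V=0 FIRE
t=2: input=4 -> V=0 FIRE
t=3: input=4 -> V=0 FIRE
t=4: input=1 -> V=8
t=5: input=2 -> V=0 FIRE
t=6: input=3 -> V=0 FIRE
t=7: input=5 -> V=0 FIRE
t=8: input=1 -> V=8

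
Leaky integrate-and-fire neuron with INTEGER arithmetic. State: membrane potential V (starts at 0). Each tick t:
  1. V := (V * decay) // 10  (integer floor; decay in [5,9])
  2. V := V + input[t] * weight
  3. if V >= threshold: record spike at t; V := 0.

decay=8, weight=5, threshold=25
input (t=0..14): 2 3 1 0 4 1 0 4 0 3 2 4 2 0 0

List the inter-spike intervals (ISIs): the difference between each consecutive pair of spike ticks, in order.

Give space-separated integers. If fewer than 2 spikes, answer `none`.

Answer: 5 2

Derivation:
t=0: input=2 -> V=10
t=1: input=3 -> V=23
t=2: input=1 -> V=23
t=3: input=0 -> V=18
t=4: input=4 -> V=0 FIRE
t=5: input=1 -> V=5
t=6: input=0 -> V=4
t=7: input=4 -> V=23
t=8: input=0 -> V=18
t=9: input=3 -> V=0 FIRE
t=10: input=2 -> V=10
t=11: input=4 -> V=0 FIRE
t=12: input=2 -> V=10
t=13: input=0 -> V=8
t=14: input=0 -> V=6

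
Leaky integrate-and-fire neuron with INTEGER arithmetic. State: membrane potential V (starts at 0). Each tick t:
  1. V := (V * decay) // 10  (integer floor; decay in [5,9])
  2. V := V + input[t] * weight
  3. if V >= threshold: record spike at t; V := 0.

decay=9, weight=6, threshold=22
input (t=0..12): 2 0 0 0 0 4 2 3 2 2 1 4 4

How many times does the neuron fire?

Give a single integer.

Answer: 5

Derivation:
t=0: input=2 -> V=12
t=1: input=0 -> V=10
t=2: input=0 -> V=9
t=3: input=0 -> V=8
t=4: input=0 -> V=7
t=5: input=4 -> V=0 FIRE
t=6: input=2 -> V=12
t=7: input=3 -> V=0 FIRE
t=8: input=2 -> V=12
t=9: input=2 -> V=0 FIRE
t=10: input=1 -> V=6
t=11: input=4 -> V=0 FIRE
t=12: input=4 -> V=0 FIRE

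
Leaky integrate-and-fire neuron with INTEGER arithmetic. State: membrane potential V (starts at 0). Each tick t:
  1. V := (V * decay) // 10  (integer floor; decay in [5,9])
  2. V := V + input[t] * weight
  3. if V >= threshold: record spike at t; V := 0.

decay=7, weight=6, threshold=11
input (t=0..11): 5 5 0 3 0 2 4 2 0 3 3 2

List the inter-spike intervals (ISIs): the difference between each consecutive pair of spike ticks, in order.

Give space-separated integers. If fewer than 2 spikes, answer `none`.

Answer: 1 2 2 1 1 2 1 1

Derivation:
t=0: input=5 -> V=0 FIRE
t=1: input=5 -> V=0 FIRE
t=2: input=0 -> V=0
t=3: input=3 -> V=0 FIRE
t=4: input=0 -> V=0
t=5: input=2 -> V=0 FIRE
t=6: input=4 -> V=0 FIRE
t=7: input=2 -> V=0 FIRE
t=8: input=0 -> V=0
t=9: input=3 -> V=0 FIRE
t=10: input=3 -> V=0 FIRE
t=11: input=2 -> V=0 FIRE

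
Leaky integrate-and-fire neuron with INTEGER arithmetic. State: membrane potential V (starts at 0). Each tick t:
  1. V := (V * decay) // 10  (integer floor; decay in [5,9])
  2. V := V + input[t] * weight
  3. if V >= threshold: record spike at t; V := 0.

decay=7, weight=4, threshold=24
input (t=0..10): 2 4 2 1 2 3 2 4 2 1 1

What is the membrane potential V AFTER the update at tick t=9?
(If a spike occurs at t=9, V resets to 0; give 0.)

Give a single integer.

Answer: 19

Derivation:
t=0: input=2 -> V=8
t=1: input=4 -> V=21
t=2: input=2 -> V=22
t=3: input=1 -> V=19
t=4: input=2 -> V=21
t=5: input=3 -> V=0 FIRE
t=6: input=2 -> V=8
t=7: input=4 -> V=21
t=8: input=2 -> V=22
t=9: input=1 -> V=19
t=10: input=1 -> V=17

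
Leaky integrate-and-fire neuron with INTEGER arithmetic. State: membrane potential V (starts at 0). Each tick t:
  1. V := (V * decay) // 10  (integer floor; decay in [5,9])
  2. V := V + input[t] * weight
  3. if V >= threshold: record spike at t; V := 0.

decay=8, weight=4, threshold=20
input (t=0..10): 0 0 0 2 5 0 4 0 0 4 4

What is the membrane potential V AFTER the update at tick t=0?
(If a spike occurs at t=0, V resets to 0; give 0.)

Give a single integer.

Answer: 0

Derivation:
t=0: input=0 -> V=0
t=1: input=0 -> V=0
t=2: input=0 -> V=0
t=3: input=2 -> V=8
t=4: input=5 -> V=0 FIRE
t=5: input=0 -> V=0
t=6: input=4 -> V=16
t=7: input=0 -> V=12
t=8: input=0 -> V=9
t=9: input=4 -> V=0 FIRE
t=10: input=4 -> V=16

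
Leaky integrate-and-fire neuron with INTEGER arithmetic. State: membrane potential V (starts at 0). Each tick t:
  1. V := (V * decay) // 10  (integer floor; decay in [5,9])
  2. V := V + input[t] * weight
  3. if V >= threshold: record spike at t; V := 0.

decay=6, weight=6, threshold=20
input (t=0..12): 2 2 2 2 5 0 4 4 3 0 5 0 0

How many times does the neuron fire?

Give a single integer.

Answer: 5

Derivation:
t=0: input=2 -> V=12
t=1: input=2 -> V=19
t=2: input=2 -> V=0 FIRE
t=3: input=2 -> V=12
t=4: input=5 -> V=0 FIRE
t=5: input=0 -> V=0
t=6: input=4 -> V=0 FIRE
t=7: input=4 -> V=0 FIRE
t=8: input=3 -> V=18
t=9: input=0 -> V=10
t=10: input=5 -> V=0 FIRE
t=11: input=0 -> V=0
t=12: input=0 -> V=0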